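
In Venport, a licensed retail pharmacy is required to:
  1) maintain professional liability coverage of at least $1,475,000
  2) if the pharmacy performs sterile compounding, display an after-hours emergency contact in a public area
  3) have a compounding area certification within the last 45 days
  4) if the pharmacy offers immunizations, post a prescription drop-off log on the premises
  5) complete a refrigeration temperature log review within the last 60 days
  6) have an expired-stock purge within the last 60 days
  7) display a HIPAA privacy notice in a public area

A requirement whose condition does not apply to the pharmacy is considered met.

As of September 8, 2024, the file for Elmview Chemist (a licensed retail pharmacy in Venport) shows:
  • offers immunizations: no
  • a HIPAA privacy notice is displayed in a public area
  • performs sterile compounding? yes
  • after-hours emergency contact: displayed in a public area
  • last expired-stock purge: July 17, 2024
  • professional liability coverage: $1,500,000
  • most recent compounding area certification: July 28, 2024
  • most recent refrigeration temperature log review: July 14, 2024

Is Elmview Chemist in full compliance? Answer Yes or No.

1. professional liability coverage $1,500,000 ≥ $1,475,000 → met
2. condition 'performs sterile compounding' holds; after-hours emergency contact present → met
3. compounding area certification 42 days ago vs limit 45 → met
4. condition 'offers immunizations' does not hold → requirement n/a → met
5. refrigeration temperature log review 56 days ago vs limit 60 → met
6. expired-stock purge 53 days ago vs limit 60 → met
7. HIPAA privacy notice present → met
All met.

Yes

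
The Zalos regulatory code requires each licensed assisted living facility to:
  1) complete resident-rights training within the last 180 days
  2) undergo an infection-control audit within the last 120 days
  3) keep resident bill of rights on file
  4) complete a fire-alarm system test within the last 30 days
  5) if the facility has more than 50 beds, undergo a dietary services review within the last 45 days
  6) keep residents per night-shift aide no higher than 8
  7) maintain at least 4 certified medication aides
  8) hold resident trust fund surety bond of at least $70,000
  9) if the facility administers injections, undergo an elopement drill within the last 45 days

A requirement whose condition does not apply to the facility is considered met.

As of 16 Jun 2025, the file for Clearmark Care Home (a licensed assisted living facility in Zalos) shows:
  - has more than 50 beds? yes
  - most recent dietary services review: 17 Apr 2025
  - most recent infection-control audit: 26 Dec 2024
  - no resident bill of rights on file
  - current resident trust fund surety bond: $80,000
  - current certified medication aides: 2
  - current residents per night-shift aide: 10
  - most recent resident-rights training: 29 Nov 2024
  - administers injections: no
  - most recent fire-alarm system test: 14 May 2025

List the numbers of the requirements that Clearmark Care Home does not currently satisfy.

1. resident-rights training 199 days ago vs limit 180 → not met
2. infection-control audit 172 days ago vs limit 120 → not met
3. resident bill of rights absent → not met
4. fire-alarm system test 33 days ago vs limit 30 → not met
5. condition 'has more than 50 beds' holds; dietary services review 60 days ago vs limit 45 → not met
6. residents per night-shift aide 10 > 8 → not met
7. certified medication aides 2 < 4 → not met
8. resident trust fund surety bond $80,000 ≥ $70,000 → met
9. condition 'administers injections' does not hold → requirement n/a → met
Not met: 1, 2, 3, 4, 5, 6, 7

1, 2, 3, 4, 5, 6, 7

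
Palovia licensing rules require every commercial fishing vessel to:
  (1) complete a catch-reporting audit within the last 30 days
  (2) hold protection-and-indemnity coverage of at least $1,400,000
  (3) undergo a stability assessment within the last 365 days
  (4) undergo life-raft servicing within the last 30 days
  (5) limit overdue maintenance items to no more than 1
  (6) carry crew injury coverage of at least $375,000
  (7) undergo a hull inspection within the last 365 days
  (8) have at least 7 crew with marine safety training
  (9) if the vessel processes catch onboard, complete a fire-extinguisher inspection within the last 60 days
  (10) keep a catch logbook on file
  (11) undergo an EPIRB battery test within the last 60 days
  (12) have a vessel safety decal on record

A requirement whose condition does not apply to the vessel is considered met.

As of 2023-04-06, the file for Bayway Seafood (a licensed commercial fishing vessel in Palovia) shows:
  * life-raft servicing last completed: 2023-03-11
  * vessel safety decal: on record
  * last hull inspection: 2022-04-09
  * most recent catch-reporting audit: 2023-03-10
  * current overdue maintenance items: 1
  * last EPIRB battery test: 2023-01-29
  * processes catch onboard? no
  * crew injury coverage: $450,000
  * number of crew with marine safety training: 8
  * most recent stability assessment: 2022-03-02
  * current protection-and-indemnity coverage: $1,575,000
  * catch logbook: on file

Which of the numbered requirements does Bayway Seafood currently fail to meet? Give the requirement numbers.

1. catch-reporting audit 27 days ago vs limit 30 → met
2. protection-and-indemnity coverage $1,575,000 ≥ $1,400,000 → met
3. stability assessment 400 days ago vs limit 365 → not met
4. life-raft servicing 26 days ago vs limit 30 → met
5. overdue maintenance items 1 ≤ 1 → met
6. crew injury coverage $450,000 ≥ $375,000 → met
7. hull inspection 362 days ago vs limit 365 → met
8. crew with marine safety training 8 ≥ 7 → met
9. condition 'processes catch onboard' does not hold → requirement n/a → met
10. catch logbook present → met
11. EPIRB battery test 67 days ago vs limit 60 → not met
12. vessel safety decal present → met
Not met: 3, 11

3, 11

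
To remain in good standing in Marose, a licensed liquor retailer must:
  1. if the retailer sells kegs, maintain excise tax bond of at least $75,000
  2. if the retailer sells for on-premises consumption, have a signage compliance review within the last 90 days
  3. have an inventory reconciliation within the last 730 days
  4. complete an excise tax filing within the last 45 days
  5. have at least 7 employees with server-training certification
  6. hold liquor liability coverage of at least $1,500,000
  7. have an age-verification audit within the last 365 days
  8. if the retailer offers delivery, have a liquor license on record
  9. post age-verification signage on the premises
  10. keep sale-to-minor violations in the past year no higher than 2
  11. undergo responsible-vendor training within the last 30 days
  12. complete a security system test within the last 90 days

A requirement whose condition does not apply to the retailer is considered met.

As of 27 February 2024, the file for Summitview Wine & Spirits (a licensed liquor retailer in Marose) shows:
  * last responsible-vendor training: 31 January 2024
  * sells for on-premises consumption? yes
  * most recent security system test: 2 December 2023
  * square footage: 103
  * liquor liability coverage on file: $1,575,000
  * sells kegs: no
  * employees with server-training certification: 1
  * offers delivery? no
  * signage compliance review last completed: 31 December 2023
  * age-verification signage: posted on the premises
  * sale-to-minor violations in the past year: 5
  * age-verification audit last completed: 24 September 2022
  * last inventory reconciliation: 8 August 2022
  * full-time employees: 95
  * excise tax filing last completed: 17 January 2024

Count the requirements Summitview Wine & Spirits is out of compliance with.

3

1. condition 'sells kegs' does not hold → requirement n/a → met
2. condition 'sells for on-premises consumption' holds; signage compliance review 58 days ago vs limit 90 → met
3. inventory reconciliation 568 days ago vs limit 730 → met
4. excise tax filing 41 days ago vs limit 45 → met
5. employees with server-training certification 1 < 7 → not met
6. liquor liability coverage $1,575,000 ≥ $1,500,000 → met
7. age-verification audit 521 days ago vs limit 365 → not met
8. condition 'offers delivery' does not hold → requirement n/a → met
9. age-verification signage present → met
10. sale-to-minor violations in the past year 5 > 2 → not met
11. responsible-vendor training 27 days ago vs limit 30 → met
12. security system test 87 days ago vs limit 90 → met
Not met: 3 of 12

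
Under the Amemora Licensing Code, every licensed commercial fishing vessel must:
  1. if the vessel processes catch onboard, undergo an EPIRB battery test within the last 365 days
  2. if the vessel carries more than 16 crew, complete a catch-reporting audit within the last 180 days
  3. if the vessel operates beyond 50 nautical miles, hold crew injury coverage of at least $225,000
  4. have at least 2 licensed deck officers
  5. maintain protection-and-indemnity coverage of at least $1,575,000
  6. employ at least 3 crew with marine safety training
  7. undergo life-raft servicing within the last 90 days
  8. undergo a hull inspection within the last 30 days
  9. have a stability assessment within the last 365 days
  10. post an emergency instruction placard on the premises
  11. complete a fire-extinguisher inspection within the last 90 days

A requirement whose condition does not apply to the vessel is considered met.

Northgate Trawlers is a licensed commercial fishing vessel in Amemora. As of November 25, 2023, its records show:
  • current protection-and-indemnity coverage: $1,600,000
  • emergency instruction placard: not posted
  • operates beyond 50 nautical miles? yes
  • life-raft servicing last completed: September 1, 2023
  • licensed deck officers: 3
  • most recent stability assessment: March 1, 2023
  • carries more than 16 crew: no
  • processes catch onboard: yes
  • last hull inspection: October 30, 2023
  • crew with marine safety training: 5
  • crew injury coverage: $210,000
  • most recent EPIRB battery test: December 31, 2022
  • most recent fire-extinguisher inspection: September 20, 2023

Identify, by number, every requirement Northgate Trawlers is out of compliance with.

3, 10

1. condition 'processes catch onboard' holds; EPIRB battery test 329 days ago vs limit 365 → met
2. condition 'carries more than 16 crew' does not hold → requirement n/a → met
3. condition 'operates beyond 50 nautical miles' holds; crew injury coverage $210,000 < $225,000 → not met
4. licensed deck officers 3 ≥ 2 → met
5. protection-and-indemnity coverage $1,600,000 ≥ $1,575,000 → met
6. crew with marine safety training 5 ≥ 3 → met
7. life-raft servicing 85 days ago vs limit 90 → met
8. hull inspection 26 days ago vs limit 30 → met
9. stability assessment 269 days ago vs limit 365 → met
10. emergency instruction placard absent → not met
11. fire-extinguisher inspection 66 days ago vs limit 90 → met
Not met: 3, 10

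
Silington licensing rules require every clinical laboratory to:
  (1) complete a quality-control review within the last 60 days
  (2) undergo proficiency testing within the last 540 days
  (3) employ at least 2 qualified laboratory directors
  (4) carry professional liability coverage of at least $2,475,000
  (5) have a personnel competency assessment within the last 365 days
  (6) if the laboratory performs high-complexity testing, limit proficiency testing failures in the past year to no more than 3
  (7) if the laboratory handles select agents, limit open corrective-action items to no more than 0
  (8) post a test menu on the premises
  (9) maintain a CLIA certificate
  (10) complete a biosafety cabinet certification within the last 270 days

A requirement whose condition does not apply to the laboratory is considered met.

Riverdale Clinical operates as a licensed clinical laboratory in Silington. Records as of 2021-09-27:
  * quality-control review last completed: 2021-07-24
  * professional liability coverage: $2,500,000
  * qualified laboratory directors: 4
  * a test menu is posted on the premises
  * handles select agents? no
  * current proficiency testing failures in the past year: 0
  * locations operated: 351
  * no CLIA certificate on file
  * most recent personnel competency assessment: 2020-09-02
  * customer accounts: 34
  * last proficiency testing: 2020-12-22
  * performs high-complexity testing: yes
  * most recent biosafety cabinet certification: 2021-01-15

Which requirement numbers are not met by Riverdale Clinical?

1, 5, 9

1. quality-control review 65 days ago vs limit 60 → not met
2. proficiency testing 279 days ago vs limit 540 → met
3. qualified laboratory directors 4 ≥ 2 → met
4. professional liability coverage $2,500,000 ≥ $2,475,000 → met
5. personnel competency assessment 390 days ago vs limit 365 → not met
6. condition 'performs high-complexity testing' holds; proficiency testing failures in the past year 0 ≤ 3 → met
7. condition 'handles select agents' does not hold → requirement n/a → met
8. test menu present → met
9. CLIA certificate absent → not met
10. biosafety cabinet certification 255 days ago vs limit 270 → met
Not met: 1, 5, 9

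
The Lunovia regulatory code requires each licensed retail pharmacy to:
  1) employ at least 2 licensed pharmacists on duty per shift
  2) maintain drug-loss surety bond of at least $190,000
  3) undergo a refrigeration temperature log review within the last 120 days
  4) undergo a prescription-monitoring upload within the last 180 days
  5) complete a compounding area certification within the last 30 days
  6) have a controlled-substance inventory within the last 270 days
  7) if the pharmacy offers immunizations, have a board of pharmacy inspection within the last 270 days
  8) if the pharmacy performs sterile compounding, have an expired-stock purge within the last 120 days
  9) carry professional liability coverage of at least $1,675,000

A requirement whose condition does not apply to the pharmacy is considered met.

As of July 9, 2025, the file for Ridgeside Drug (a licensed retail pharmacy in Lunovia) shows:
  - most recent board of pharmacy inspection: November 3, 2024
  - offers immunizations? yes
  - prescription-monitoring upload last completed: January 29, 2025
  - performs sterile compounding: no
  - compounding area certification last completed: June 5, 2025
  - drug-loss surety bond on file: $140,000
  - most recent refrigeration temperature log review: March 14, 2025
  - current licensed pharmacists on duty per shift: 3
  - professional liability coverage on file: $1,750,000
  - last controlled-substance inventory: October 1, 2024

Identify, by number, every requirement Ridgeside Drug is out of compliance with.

1. licensed pharmacists on duty per shift 3 ≥ 2 → met
2. drug-loss surety bond $140,000 < $190,000 → not met
3. refrigeration temperature log review 117 days ago vs limit 120 → met
4. prescription-monitoring upload 161 days ago vs limit 180 → met
5. compounding area certification 34 days ago vs limit 30 → not met
6. controlled-substance inventory 281 days ago vs limit 270 → not met
7. condition 'offers immunizations' holds; board of pharmacy inspection 248 days ago vs limit 270 → met
8. condition 'performs sterile compounding' does not hold → requirement n/a → met
9. professional liability coverage $1,750,000 ≥ $1,675,000 → met
Not met: 2, 5, 6

2, 5, 6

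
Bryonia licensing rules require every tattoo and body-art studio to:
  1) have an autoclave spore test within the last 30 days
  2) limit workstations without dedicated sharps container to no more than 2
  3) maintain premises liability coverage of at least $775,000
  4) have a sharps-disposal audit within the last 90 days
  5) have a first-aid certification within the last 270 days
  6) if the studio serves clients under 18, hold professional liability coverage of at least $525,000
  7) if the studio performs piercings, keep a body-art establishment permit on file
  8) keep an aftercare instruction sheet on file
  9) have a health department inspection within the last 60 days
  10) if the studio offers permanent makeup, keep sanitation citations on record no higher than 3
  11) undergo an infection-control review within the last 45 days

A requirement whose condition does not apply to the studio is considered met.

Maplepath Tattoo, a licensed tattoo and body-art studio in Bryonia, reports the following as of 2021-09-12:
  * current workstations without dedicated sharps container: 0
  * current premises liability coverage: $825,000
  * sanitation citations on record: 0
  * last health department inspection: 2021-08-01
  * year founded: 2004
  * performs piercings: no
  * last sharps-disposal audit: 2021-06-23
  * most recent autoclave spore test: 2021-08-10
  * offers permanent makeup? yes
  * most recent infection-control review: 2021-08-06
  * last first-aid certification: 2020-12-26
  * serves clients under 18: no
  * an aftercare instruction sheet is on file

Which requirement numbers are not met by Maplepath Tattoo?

1

1. autoclave spore test 33 days ago vs limit 30 → not met
2. workstations without dedicated sharps container 0 ≤ 2 → met
3. premises liability coverage $825,000 ≥ $775,000 → met
4. sharps-disposal audit 81 days ago vs limit 90 → met
5. first-aid certification 260 days ago vs limit 270 → met
6. condition 'serves clients under 18' does not hold → requirement n/a → met
7. condition 'performs piercings' does not hold → requirement n/a → met
8. aftercare instruction sheet present → met
9. health department inspection 42 days ago vs limit 60 → met
10. condition 'offers permanent makeup' holds; sanitation citations on record 0 ≤ 3 → met
11. infection-control review 37 days ago vs limit 45 → met
Not met: 1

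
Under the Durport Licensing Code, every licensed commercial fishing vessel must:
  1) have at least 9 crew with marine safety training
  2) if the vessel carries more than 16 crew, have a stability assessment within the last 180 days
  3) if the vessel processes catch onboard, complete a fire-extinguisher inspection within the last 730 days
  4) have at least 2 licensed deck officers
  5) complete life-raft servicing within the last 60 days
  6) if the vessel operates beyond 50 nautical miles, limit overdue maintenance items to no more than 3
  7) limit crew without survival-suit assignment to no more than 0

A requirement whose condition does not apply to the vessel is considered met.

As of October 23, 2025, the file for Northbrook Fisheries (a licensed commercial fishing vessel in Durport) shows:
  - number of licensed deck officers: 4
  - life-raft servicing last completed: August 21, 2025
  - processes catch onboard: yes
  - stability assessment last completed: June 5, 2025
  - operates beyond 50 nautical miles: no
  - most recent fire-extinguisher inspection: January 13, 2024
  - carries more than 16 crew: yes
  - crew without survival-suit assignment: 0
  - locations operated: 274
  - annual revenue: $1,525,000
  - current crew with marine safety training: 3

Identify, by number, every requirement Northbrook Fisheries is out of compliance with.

1. crew with marine safety training 3 < 9 → not met
2. condition 'carries more than 16 crew' holds; stability assessment 140 days ago vs limit 180 → met
3. condition 'processes catch onboard' holds; fire-extinguisher inspection 649 days ago vs limit 730 → met
4. licensed deck officers 4 ≥ 2 → met
5. life-raft servicing 63 days ago vs limit 60 → not met
6. condition 'operates beyond 50 nautical miles' does not hold → requirement n/a → met
7. crew without survival-suit assignment 0 ≤ 0 → met
Not met: 1, 5

1, 5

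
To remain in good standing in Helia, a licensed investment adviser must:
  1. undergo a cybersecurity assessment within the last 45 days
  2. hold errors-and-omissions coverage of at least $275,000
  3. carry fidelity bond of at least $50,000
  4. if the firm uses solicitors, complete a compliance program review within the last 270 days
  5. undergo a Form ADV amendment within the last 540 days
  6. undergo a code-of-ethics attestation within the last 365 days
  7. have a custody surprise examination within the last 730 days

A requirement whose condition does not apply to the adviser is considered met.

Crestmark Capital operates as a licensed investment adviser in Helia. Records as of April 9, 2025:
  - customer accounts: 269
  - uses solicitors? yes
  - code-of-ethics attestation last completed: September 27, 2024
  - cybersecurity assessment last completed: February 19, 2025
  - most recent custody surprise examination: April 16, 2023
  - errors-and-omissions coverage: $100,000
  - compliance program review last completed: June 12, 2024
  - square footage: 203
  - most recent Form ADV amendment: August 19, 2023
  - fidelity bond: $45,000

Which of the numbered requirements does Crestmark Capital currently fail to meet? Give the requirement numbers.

1. cybersecurity assessment 49 days ago vs limit 45 → not met
2. errors-and-omissions coverage $100,000 < $275,000 → not met
3. fidelity bond $45,000 < $50,000 → not met
4. condition 'uses solicitors' holds; compliance program review 301 days ago vs limit 270 → not met
5. Form ADV amendment 599 days ago vs limit 540 → not met
6. code-of-ethics attestation 194 days ago vs limit 365 → met
7. custody surprise examination 724 days ago vs limit 730 → met
Not met: 1, 2, 3, 4, 5

1, 2, 3, 4, 5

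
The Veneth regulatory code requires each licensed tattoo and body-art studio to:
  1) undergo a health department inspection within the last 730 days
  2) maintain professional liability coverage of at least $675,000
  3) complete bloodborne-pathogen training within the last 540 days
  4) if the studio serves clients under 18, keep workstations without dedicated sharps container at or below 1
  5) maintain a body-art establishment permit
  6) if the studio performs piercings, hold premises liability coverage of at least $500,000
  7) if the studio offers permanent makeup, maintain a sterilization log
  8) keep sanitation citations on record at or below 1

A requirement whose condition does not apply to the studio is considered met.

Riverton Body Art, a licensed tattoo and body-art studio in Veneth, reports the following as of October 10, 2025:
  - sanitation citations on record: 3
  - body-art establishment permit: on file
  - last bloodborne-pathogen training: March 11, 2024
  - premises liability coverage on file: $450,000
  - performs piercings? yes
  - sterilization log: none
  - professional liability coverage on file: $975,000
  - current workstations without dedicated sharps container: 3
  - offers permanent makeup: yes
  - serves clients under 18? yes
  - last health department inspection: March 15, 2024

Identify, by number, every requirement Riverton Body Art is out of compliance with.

3, 4, 6, 7, 8

1. health department inspection 574 days ago vs limit 730 → met
2. professional liability coverage $975,000 ≥ $675,000 → met
3. bloodborne-pathogen training 578 days ago vs limit 540 → not met
4. condition 'serves clients under 18' holds; workstations without dedicated sharps container 3 > 1 → not met
5. body-art establishment permit present → met
6. condition 'performs piercings' holds; premises liability coverage $450,000 < $500,000 → not met
7. condition 'offers permanent makeup' holds; sterilization log absent → not met
8. sanitation citations on record 3 > 1 → not met
Not met: 3, 4, 6, 7, 8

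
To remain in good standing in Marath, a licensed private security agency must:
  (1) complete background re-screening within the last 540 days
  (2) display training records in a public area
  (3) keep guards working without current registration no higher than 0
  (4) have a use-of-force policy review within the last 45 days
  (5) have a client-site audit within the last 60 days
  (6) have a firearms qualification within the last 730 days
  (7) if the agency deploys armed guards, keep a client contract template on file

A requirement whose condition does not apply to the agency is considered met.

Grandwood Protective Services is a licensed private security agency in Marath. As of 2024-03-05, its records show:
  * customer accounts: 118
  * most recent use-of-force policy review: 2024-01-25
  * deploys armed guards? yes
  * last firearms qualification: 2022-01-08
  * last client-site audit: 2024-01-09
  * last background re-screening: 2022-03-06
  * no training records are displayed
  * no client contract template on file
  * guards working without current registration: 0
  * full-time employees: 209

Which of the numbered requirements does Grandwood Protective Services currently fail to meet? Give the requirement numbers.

1, 2, 6, 7

1. background re-screening 730 days ago vs limit 540 → not met
2. training records absent → not met
3. guards working without current registration 0 ≤ 0 → met
4. use-of-force policy review 40 days ago vs limit 45 → met
5. client-site audit 56 days ago vs limit 60 → met
6. firearms qualification 787 days ago vs limit 730 → not met
7. condition 'deploys armed guards' holds; client contract template absent → not met
Not met: 1, 2, 6, 7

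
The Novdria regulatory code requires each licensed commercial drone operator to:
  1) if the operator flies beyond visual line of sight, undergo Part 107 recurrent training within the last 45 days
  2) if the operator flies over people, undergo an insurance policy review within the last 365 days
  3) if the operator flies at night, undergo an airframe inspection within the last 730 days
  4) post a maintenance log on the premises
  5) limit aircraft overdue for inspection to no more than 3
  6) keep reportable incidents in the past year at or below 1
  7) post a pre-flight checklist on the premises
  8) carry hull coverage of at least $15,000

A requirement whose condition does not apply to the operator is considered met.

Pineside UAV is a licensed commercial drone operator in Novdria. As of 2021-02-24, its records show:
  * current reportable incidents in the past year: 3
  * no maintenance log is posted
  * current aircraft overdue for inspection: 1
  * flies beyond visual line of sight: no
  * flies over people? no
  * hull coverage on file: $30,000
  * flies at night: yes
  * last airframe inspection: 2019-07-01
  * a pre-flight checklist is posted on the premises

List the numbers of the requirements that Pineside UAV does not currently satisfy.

1. condition 'flies beyond visual line of sight' does not hold → requirement n/a → met
2. condition 'flies over people' does not hold → requirement n/a → met
3. condition 'flies at night' holds; airframe inspection 604 days ago vs limit 730 → met
4. maintenance log absent → not met
5. aircraft overdue for inspection 1 ≤ 3 → met
6. reportable incidents in the past year 3 > 1 → not met
7. pre-flight checklist present → met
8. hull coverage $30,000 ≥ $15,000 → met
Not met: 4, 6

4, 6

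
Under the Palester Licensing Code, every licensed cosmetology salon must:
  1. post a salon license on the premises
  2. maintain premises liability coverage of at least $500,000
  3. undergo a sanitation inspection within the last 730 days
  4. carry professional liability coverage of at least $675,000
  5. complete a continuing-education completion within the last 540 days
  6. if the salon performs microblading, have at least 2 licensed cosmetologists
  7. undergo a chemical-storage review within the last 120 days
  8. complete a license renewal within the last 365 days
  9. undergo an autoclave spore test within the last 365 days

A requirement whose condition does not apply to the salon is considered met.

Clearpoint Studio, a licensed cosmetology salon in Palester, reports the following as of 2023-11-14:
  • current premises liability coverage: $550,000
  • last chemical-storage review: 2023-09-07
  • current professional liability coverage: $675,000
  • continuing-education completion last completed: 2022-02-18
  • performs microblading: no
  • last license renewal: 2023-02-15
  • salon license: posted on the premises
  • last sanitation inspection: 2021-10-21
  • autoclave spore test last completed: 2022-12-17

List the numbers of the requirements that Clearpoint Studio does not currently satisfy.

1. salon license present → met
2. premises liability coverage $550,000 ≥ $500,000 → met
3. sanitation inspection 754 days ago vs limit 730 → not met
4. professional liability coverage $675,000 ≥ $675,000 → met
5. continuing-education completion 634 days ago vs limit 540 → not met
6. condition 'performs microblading' does not hold → requirement n/a → met
7. chemical-storage review 68 days ago vs limit 120 → met
8. license renewal 272 days ago vs limit 365 → met
9. autoclave spore test 332 days ago vs limit 365 → met
Not met: 3, 5

3, 5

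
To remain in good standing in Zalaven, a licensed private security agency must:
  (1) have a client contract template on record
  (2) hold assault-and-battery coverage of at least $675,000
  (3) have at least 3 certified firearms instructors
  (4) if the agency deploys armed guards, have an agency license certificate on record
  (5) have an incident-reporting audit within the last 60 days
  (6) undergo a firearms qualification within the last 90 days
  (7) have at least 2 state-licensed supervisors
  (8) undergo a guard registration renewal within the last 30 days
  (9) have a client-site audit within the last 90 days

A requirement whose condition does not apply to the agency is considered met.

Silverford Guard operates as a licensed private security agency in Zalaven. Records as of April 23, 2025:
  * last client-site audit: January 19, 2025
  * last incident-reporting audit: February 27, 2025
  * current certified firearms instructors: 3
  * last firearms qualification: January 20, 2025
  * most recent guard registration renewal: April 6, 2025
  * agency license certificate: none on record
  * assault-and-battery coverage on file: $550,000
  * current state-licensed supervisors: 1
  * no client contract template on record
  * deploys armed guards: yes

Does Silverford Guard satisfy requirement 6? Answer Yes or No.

6. firearms qualification 93 days ago vs limit 90 → not met

No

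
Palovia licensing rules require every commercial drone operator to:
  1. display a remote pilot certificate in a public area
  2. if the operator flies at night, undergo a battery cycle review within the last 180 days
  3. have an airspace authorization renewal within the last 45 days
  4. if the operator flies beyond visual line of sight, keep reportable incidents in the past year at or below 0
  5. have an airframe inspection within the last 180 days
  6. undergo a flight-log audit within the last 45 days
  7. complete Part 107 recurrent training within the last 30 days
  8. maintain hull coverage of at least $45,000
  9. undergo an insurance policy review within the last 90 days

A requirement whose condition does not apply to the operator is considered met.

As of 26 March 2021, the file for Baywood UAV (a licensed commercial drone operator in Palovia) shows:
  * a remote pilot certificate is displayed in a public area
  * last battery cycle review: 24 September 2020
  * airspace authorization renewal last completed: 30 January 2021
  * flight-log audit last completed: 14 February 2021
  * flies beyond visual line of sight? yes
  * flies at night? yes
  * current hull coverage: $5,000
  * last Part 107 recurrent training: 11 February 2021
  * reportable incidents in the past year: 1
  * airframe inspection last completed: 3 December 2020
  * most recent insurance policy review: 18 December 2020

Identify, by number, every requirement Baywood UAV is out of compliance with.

2, 3, 4, 7, 8, 9

1. remote pilot certificate present → met
2. condition 'flies at night' holds; battery cycle review 183 days ago vs limit 180 → not met
3. airspace authorization renewal 55 days ago vs limit 45 → not met
4. condition 'flies beyond visual line of sight' holds; reportable incidents in the past year 1 > 0 → not met
5. airframe inspection 113 days ago vs limit 180 → met
6. flight-log audit 40 days ago vs limit 45 → met
7. Part 107 recurrent training 43 days ago vs limit 30 → not met
8. hull coverage $5,000 < $45,000 → not met
9. insurance policy review 98 days ago vs limit 90 → not met
Not met: 2, 3, 4, 7, 8, 9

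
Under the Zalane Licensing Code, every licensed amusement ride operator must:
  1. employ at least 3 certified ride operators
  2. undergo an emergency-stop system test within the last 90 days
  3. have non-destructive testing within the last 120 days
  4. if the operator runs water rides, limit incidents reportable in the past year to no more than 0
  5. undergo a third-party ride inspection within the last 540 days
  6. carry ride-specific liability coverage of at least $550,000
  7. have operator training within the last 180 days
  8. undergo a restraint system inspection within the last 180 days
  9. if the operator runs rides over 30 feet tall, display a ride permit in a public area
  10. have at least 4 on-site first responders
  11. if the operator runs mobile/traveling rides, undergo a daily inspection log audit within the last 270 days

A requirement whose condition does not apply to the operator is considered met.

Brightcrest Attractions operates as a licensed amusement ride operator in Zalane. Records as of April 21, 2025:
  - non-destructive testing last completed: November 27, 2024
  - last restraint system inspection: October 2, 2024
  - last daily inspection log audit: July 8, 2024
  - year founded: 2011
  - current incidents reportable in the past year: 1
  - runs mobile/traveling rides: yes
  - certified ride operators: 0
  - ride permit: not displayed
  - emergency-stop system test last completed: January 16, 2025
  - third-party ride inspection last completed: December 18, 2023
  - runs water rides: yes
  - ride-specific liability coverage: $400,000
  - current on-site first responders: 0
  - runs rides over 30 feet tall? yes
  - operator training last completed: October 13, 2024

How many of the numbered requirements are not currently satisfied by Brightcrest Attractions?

1. certified ride operators 0 < 3 → not met
2. emergency-stop system test 95 days ago vs limit 90 → not met
3. non-destructive testing 145 days ago vs limit 120 → not met
4. condition 'runs water rides' holds; incidents reportable in the past year 1 > 0 → not met
5. third-party ride inspection 490 days ago vs limit 540 → met
6. ride-specific liability coverage $400,000 < $550,000 → not met
7. operator training 190 days ago vs limit 180 → not met
8. restraint system inspection 201 days ago vs limit 180 → not met
9. condition 'runs rides over 30 feet tall' holds; ride permit absent → not met
10. on-site first responders 0 < 4 → not met
11. condition 'runs mobile/traveling rides' holds; daily inspection log audit 287 days ago vs limit 270 → not met
Not met: 10 of 11

10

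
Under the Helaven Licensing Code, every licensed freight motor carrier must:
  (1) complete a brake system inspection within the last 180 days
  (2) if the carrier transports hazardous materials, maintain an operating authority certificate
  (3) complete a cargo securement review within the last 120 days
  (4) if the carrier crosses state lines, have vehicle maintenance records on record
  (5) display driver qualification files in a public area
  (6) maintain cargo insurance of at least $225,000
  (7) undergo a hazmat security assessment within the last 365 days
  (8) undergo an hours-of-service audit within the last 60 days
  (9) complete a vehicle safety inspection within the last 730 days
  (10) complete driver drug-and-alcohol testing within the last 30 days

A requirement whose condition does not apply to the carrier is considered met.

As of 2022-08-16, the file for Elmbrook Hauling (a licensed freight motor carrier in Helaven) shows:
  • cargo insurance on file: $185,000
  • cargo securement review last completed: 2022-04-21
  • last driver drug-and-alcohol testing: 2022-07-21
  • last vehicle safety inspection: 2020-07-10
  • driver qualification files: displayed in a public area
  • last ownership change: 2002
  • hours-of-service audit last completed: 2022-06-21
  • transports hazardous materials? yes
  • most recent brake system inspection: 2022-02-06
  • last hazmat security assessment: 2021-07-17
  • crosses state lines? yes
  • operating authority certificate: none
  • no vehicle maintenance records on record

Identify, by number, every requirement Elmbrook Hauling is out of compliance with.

1. brake system inspection 191 days ago vs limit 180 → not met
2. condition 'transports hazardous materials' holds; operating authority certificate absent → not met
3. cargo securement review 117 days ago vs limit 120 → met
4. condition 'crosses state lines' holds; vehicle maintenance records absent → not met
5. driver qualification files present → met
6. cargo insurance $185,000 < $225,000 → not met
7. hazmat security assessment 395 days ago vs limit 365 → not met
8. hours-of-service audit 56 days ago vs limit 60 → met
9. vehicle safety inspection 767 days ago vs limit 730 → not met
10. driver drug-and-alcohol testing 26 days ago vs limit 30 → met
Not met: 1, 2, 4, 6, 7, 9

1, 2, 4, 6, 7, 9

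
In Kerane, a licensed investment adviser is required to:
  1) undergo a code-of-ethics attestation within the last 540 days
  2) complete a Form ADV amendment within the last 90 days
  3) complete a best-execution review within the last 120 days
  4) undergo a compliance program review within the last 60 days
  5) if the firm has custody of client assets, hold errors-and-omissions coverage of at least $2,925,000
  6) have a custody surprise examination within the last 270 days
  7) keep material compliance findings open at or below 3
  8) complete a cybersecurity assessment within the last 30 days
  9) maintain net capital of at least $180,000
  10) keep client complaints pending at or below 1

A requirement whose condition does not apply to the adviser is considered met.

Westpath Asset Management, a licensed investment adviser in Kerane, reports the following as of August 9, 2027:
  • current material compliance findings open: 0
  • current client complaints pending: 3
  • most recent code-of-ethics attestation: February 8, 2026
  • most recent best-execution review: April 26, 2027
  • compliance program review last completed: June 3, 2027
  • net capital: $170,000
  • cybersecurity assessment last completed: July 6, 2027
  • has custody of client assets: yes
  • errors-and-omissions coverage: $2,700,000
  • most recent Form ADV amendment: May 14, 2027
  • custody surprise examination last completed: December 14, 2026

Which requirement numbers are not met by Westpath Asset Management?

1. code-of-ethics attestation 547 days ago vs limit 540 → not met
2. Form ADV amendment 87 days ago vs limit 90 → met
3. best-execution review 105 days ago vs limit 120 → met
4. compliance program review 67 days ago vs limit 60 → not met
5. condition 'has custody of client assets' holds; errors-and-omissions coverage $2,700,000 < $2,925,000 → not met
6. custody surprise examination 238 days ago vs limit 270 → met
7. material compliance findings open 0 ≤ 3 → met
8. cybersecurity assessment 34 days ago vs limit 30 → not met
9. net capital $170,000 < $180,000 → not met
10. client complaints pending 3 > 1 → not met
Not met: 1, 4, 5, 8, 9, 10

1, 4, 5, 8, 9, 10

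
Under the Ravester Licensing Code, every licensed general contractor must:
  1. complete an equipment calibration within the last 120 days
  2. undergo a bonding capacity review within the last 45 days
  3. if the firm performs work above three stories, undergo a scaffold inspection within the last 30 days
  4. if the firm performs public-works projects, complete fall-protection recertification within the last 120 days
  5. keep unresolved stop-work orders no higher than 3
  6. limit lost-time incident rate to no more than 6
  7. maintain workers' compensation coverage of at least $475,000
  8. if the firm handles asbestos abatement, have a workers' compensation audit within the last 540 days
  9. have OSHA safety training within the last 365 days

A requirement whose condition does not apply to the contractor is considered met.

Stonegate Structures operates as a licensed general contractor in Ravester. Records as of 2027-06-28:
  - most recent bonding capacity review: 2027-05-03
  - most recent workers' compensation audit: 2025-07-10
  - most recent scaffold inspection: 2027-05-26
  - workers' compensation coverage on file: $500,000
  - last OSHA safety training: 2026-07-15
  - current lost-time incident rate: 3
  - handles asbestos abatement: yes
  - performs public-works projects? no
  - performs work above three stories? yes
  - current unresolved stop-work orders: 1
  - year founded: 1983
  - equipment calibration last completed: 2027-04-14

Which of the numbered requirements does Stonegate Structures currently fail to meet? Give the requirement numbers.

1. equipment calibration 75 days ago vs limit 120 → met
2. bonding capacity review 56 days ago vs limit 45 → not met
3. condition 'performs work above three stories' holds; scaffold inspection 33 days ago vs limit 30 → not met
4. condition 'performs public-works projects' does not hold → requirement n/a → met
5. unresolved stop-work orders 1 ≤ 3 → met
6. lost-time incident rate 3 ≤ 6 → met
7. workers' compensation coverage $500,000 ≥ $475,000 → met
8. condition 'handles asbestos abatement' holds; workers' compensation audit 718 days ago vs limit 540 → not met
9. OSHA safety training 348 days ago vs limit 365 → met
Not met: 2, 3, 8

2, 3, 8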